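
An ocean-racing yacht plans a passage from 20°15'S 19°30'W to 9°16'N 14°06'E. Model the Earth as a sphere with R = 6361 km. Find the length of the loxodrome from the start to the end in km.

Rhumb course C = atan2(Δλ, Δψ) with Δψ = ln[tan(π/4+φ₂/2)/tan(π/4+φ₁/2)] = +0.5235, Δλ = +0.5864 → C = 48.25°
d = R·|Δφ| / |cos C| = 6361·0.51516 / 0.66592 = 4921 km

4921 km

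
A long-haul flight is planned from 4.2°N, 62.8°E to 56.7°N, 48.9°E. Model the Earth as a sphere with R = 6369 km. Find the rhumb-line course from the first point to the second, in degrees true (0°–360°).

347.9°

Meridional parts: M(φ₁)=+0.0734, M(φ₂)=+1.2071 → ΔM = +1.1337;  Δλ = -0.2426 rad
tan C = Δλ / ΔM = -0.2140 → C = 347.92°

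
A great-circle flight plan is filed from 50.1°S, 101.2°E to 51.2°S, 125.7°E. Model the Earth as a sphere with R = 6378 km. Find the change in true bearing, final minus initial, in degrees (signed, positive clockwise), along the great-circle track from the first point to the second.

-19.1°

Initial bearing θ₁ = atan2(sin Δλ cos φ₂, cos φ₁ sin φ₂ − sin φ₁ cos φ₂ cos Δλ) = 103.52°
Final bearing θ₂ = (initial bearing from the destination back to the start) + 180° = 84.46°
Δθ = θ₂ − θ₁ = -19.1°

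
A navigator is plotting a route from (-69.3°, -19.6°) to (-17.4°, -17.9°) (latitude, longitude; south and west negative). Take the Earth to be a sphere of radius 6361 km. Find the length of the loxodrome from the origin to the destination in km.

Δψ = ln[tan(π/4+φ₂/2)/tan(π/4+φ₁/2)] = +1.3918;  Δφ = +0.9058 rad,  Δλ = +0.0297 rad
q = Δφ/Δψ = 0.6508
d = R·√(Δφ² + q²Δλ²) = 6361·0.90603 = 5763 km

5763 km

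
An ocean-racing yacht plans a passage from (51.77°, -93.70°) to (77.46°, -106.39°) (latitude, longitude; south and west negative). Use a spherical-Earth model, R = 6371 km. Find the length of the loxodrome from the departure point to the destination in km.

Δψ = ln[tan(π/4+φ₂/2)/tan(π/4+φ₁/2)] = +1.1488;  Δφ = +0.4484 rad,  Δλ = -0.2215 rad
q = Δφ/Δψ = 0.3903
d = R·√(Δφ² + q²Δλ²) = 6371·0.45663 = 2909 km

2909 km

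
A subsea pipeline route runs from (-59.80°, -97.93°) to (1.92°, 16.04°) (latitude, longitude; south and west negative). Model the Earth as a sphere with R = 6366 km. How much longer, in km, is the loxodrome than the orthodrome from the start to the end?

Great circle: cos σ = sin φ₁ sin φ₂ + cos φ₁ cos φ₂ cos Δλ,  σ = 1.8062 rad → d_gc = 11498.0 km
Rhumb line: Δψ = +1.3435, q = Δφ/Δψ = 0.8018, d_rh = R√(Δφ²+q²Δλ²) = 12251.9 km
Excess = 12251.9 − 11498.0 = 753.9 ≈ 754 km

754 km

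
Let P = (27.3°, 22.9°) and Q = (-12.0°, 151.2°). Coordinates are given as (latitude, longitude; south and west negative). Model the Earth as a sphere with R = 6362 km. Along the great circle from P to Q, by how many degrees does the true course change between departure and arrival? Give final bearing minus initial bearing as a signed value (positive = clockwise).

Initial bearing θ₁ = atan2(sin Δλ cos φ₂, cos φ₁ sin φ₂ − sin φ₁ cos φ₂ cos Δλ) = 83.07°
Final bearing θ₂ = (initial bearing from the destination back to the start) + 180° = 115.60°
Δθ = θ₂ − θ₁ = +32.5°

+32.5°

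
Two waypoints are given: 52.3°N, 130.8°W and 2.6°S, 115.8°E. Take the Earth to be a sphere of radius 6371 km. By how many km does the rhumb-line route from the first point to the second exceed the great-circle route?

589 km

Great circle: cos σ = sin φ₁ sin φ₂ + cos φ₁ cos φ₂ cos Δλ,  σ = 1.8530 rad → d_gc = 11805.7 km
Rhumb line: Δψ = -1.1201, q = Δφ/Δψ = 0.8555, d_rh = R√(Δφ²+q²Δλ²) = 12394.5 km
Excess = 12394.5 − 11805.7 = 588.8 ≈ 589 km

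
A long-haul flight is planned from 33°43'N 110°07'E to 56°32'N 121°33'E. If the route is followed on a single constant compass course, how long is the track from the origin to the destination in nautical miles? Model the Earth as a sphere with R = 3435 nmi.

1448 nmi

Δψ = ln[tan(π/4+φ₂/2)/tan(π/4+φ₁/2)] = +0.5761;  Δφ = +0.3982 rad,  Δλ = +0.1995 rad
q = Δφ/Δψ = 0.6912
d = R·√(Δφ² + q²Δλ²) = 3435·0.42144 = 1448 nmi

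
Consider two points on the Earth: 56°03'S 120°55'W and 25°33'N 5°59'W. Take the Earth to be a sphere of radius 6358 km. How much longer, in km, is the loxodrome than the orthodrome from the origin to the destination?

Great circle: cos σ = sin φ₁ sin φ₂ + cos φ₁ cos φ₂ cos Δλ,  σ = 2.1775 rad → d_gc = 13844.7 km
Rhumb line: Δψ = +1.6481, q = Δφ/Δψ = 0.8641, d_rh = R√(Δφ²+q²Δλ²) = 14263.9 km
Excess = 14263.9 − 13844.7 = 419.2 ≈ 419 km

419 km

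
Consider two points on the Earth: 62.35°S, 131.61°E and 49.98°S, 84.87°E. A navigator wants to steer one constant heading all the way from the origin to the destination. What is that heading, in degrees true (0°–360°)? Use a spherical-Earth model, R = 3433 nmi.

Δψ = ln[tan(π/4+φ₂/2)/tan(π/4+φ₁/2)] = +0.3919
Δλ = -0.8158 rad (taken the short way round)
course = atan2(Δλ, Δψ) = 295.66°

295.7°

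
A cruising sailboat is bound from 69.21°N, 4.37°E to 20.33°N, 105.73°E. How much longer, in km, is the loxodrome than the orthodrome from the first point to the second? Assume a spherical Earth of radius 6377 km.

694 km

Great circle: cos σ = sin φ₁ sin φ₂ + cos φ₁ cos φ₂ cos Δλ,  σ = 1.3086 rad → d_gc = 8344.7 km
Rhumb line: Δψ = -1.3333, q = Δφ/Δψ = 0.6398, d_rh = R√(Δφ²+q²Δλ²) = 9038.8 km
Excess = 9038.8 − 8344.7 = 694.1 ≈ 694 km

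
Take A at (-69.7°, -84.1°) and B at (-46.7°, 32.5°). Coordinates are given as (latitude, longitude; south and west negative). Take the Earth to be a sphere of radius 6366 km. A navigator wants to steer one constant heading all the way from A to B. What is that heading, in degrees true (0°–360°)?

Meridional parts: M(φ₁)=-1.7202, M(φ₂)=-0.9240 → ΔM = +0.7962;  Δλ = +2.0351 rad
tan C = Δλ / ΔM = +2.5558 → C = 68.63°

68.6°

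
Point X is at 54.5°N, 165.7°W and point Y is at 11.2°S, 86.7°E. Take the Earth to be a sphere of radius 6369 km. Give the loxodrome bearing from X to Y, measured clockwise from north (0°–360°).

234.6°

Meridional parts: M(φ₁)=+1.1391, M(φ₂)=-0.1967 → ΔM = -1.3358;  Δλ = -1.8780 rad
tan C = Δλ / ΔM = +1.4058 → C = 234.57°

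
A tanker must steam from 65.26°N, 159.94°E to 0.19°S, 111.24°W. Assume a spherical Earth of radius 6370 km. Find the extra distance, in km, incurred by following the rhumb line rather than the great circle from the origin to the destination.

421 km

Great circle: cos σ = sin φ₁ sin φ₂ + cos φ₁ cos φ₂ cos Δλ,  σ = 1.5652 rad → d_gc = 9970.3 km
Rhumb line: Δψ = -1.5206, q = Δφ/Δψ = 0.7512, d_rh = R√(Δφ²+q²Δλ²) = 10391.4 km
Excess = 10391.4 − 9970.3 = 421.1 ≈ 421 km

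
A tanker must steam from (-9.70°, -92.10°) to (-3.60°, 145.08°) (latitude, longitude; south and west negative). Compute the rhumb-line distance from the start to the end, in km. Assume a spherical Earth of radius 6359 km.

13550 km

Δψ = ln[tan(π/4+φ₂/2)/tan(π/4+φ₁/2)] = +0.1072;  Δφ = +0.1065 rad,  Δλ = -2.1436 rad
q = Δφ/Δψ = 0.9928
d = R·√(Δφ² + q²Δλ²) = 6359·2.13082 = 13550 km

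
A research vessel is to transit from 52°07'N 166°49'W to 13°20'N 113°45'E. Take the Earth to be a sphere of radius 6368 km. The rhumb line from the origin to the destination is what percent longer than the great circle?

Great circle: σ = 1.2749 rad → d_gc = Rσ = 8118.6 km
Rhumb: Δφ = -0.6769, Δλ = -1.3864, Δψ = -0.8346, q = Δφ/Δψ = 0.8110 → d_rh = R√(Δφ²+q²Δλ²) = 8357.3 km
Excess = (8357.3 − 8118.6) / 8118.6 = 238.7 / 8118.6 = 2.94% ≈ 2.9%

2.9%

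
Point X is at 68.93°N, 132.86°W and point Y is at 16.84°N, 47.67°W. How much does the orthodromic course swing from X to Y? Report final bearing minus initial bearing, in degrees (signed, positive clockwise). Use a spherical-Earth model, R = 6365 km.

+69.7°

Initial bearing θ₁ = atan2(sin Δλ cos φ₂, cos φ₁ sin φ₂ − sin φ₁ cos φ₂ cos Δλ) = 88.24°
Final bearing θ₂ = (initial bearing from the destination back to the start) + 180° = 157.95°
Δθ = θ₂ − θ₁ = +69.7°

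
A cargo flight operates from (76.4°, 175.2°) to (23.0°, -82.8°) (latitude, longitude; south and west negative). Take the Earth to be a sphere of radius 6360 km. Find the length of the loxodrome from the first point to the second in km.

Δψ = ln[tan(π/4+φ₂/2)/tan(π/4+φ₁/2)] = -1.7139;  Δφ = -0.9320 rad,  Δλ = +1.7802 rad
q = Δφ/Δψ = 0.5438
d = R·√(Δφ² + q²Δλ²) = 6360·1.34379 = 8547 km

8547 km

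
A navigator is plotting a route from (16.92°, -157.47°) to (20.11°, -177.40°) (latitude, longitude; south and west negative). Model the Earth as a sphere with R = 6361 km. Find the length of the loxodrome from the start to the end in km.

Δψ = ln[tan(π/4+φ₂/2)/tan(π/4+φ₁/2)] = +0.0587;  Δφ = +0.0557 rad,  Δλ = -0.3478 rad
q = Δφ/Δψ = 0.9481
d = R·√(Δφ² + q²Δλ²) = 6361·0.33445 = 2127 km

2127 km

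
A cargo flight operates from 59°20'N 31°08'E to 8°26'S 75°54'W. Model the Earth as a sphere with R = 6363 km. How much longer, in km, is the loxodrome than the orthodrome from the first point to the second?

558 km

Great circle: cos σ = sin φ₁ sin φ₂ + cos φ₁ cos φ₂ cos Δλ,  σ = 1.8483 rad → d_gc = 11760.6 km
Rhumb line: Δψ = -1.4416, q = Δφ/Δψ = 0.8204, d_rh = R√(Δφ²+q²Δλ²) = 12318.3 km
Excess = 12318.3 − 11760.6 = 557.7 ≈ 558 km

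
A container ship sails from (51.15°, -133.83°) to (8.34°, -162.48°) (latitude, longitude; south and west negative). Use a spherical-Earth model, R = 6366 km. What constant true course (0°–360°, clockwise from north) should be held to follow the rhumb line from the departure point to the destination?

Δψ = ln[tan(π/4+φ₂/2)/tan(π/4+φ₁/2)] = -0.8962
Δλ = -0.5000 rad (taken the short way round)
course = atan2(Δλ, Δψ) = 209.16°

209.2°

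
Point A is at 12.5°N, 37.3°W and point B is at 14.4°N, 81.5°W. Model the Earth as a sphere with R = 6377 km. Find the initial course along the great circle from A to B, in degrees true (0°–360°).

N = sin Δλ·cos φ₂ = -0.6753;  D = cos φ₁ sin φ₂ − sin φ₁ cos φ₂ cos Δλ = +0.0925
initial course = atan2(N, D) = 277.80°

277.8°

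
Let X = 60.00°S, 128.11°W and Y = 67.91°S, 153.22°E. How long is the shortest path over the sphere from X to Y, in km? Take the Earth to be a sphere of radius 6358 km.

3653 km

cos σ = sin φ₁ sin φ₂ + cos φ₁ cos φ₂ cos Δλ
      = sin(-60.00°)sin(-67.91°) + cos(-60.00°)cos(-67.91°)cos(-78.67°) = 0.8394
σ = 32.924° → d = Rσ = 6358·0.57463 = 3653 km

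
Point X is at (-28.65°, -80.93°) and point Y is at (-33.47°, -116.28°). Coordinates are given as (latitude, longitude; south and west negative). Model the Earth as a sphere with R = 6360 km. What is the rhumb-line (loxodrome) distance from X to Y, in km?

Rhumb course C = atan2(Δλ, Δψ) with Δψ = ln[tan(π/4+φ₂/2)/tan(π/4+φ₁/2)] = -0.0983, Δλ = -0.6170 → C = 260.95°
d = R·|Δφ| / |cos C| = 6360·0.08412 / 0.15727 = 3402 km

3402 km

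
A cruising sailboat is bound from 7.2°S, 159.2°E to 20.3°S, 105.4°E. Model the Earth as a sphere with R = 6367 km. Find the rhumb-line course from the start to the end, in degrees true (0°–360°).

Δψ = ln[tan(π/4+φ₂/2)/tan(π/4+φ₁/2)] = -0.2360
Δλ = -0.9390 rad (taken the short way round)
course = atan2(Δλ, Δψ) = 255.89°

255.9°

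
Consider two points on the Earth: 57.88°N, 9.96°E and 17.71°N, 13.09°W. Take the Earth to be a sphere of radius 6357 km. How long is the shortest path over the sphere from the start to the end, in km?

Haversine: a = sin²(Δφ/2)+cos φ₁ cos φ₂ sin²(Δλ/2) = 0.13815;  σ = 2·atan2(√a,√(1−a))
σ = 43.639° → d = Rσ = 6357·0.76165 = 4842 km

4842 km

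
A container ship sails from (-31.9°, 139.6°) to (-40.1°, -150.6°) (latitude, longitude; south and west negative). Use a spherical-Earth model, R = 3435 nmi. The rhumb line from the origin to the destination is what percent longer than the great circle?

2.4%

Great circle: σ = 0.9708 rad → d_gc = Rσ = 3334.8 nmi
Rhumb: Δφ = -0.1431, Δλ = +1.2182, Δψ = -0.1772, q = Δφ/Δψ = 0.8076 → d_rh = R√(Δφ²+q²Δλ²) = 3415.1 nmi
Excess = (3415.1 − 3334.8) / 3334.8 = 80.3 / 3334.8 = 2.41% ≈ 2.4%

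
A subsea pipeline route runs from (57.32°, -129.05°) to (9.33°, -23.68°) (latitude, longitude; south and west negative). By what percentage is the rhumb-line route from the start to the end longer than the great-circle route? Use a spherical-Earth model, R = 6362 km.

Great circle: σ = 1.5756 rad → d_gc = Rσ = 10023.7 km
Rhumb: Δφ = -0.8376, Δλ = +1.8391, Δψ = -1.0634, q = Δφ/Δψ = 0.7876 → d_rh = R√(Δφ²+q²Δλ²) = 10645.1 km
Excess = (10645.1 − 10023.7) / 10023.7 = 621.4 / 10023.7 = 6.20% ≈ 6.2%

6.2%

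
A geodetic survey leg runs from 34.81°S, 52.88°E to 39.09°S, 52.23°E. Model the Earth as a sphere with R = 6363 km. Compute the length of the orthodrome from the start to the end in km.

cos σ = sin φ₁ sin φ₂ + cos φ₁ cos φ₂ cos Δλ
      = sin(-34.81°)sin(-39.09°) + cos(-34.81°)cos(-39.09°)cos(-0.65°) = 0.9972
σ = 4.311° → d = Rσ = 6363·0.07525 = 479 km

479 km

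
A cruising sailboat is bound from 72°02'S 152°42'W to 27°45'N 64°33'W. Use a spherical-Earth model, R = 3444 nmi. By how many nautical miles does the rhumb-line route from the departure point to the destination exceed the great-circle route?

Great circle: cos σ = sin φ₁ sin φ₂ + cos φ₁ cos φ₂ cos Δλ,  σ = 2.0198 rad → d_gc = 6956.300 nmi
Rhumb line: Δψ = +2.3491, q = Δφ/Δψ = 0.7414, d_rh = R√(Δφ²+q²Δλ²) = 7169.801 nmi
Excess = 7169.801 − 6956.300 = 213.501 ≈ 214 nmi

214 nmi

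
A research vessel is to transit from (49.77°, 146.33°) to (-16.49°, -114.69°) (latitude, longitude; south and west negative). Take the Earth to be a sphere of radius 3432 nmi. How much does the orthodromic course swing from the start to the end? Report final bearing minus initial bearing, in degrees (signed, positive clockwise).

Initial bearing θ₁ = atan2(sin Δλ cos φ₂, cos φ₁ sin φ₂ − sin φ₁ cos φ₂ cos Δλ) = 94.17°
Final bearing θ₂ = (initial bearing from the destination back to the start) + 180° = 137.80°
Δθ = θ₂ − θ₁ = +43.6°

+43.6°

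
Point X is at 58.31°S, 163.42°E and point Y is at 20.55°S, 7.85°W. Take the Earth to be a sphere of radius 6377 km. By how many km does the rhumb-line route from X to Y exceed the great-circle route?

Great circle: cos σ = sin φ₁ sin φ₂ + cos φ₁ cos φ₂ cos Δλ,  σ = 1.7594 rad → d_gc = 11219.828 km
Rhumb line: Δψ = +0.8928, q = Δφ/Δψ = 0.7382, d_rh = R√(Δφ²+q²Δλ²) = 14685.329 km
Excess = 14685.329 − 11219.828 = 3465.501 ≈ 3466 km

3466 km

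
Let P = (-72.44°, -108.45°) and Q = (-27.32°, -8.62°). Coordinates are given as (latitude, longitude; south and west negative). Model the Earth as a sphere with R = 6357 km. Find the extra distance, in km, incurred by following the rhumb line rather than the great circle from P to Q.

Great circle: cos σ = sin φ₁ sin φ₂ + cos φ₁ cos φ₂ cos Δλ,  σ = 1.1682 rad → d_gc = 7426.2 km
Rhumb line: Δψ = +1.3719, q = Δφ/Δψ = 0.5740, d_rh = R√(Δφ²+q²Δλ²) = 8092.3 km
Excess = 8092.3 − 7426.2 = 666.1 ≈ 666 km

666 km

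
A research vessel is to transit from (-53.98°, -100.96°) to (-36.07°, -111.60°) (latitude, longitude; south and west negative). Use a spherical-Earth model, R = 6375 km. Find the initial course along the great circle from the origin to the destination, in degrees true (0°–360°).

333.3°

N = sin Δλ·cos φ₂ = -0.1492;  D = cos φ₁ sin φ₂ − sin φ₁ cos φ₂ cos Δλ = +0.2963
initial course = atan2(N, D) = 333.26°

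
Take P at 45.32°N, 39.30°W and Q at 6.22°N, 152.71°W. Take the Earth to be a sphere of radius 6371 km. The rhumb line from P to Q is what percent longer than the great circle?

Great circle: σ = 1.7729 rad → d_gc = Rσ = 11294.8 km
Rhumb: Δφ = -0.6824, Δλ = -1.9794, Δψ = -0.7805, q = Δφ/Δψ = 0.8743 → d_rh = R√(Δφ²+q²Δλ²) = 11851.9 km
Excess = (11851.9 − 11294.8) / 11294.8 = 557.1 / 11294.8 = 4.93% ≈ 4.9%

4.9%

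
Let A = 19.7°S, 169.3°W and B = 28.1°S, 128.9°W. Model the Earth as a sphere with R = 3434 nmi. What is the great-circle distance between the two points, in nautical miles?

cos σ = sin φ₁ sin φ₂ + cos φ₁ cos φ₂ cos Δλ
      = sin(-19.70°)sin(-28.10°) + cos(-19.70°)cos(-28.10°)cos(40.40°) = 0.7912
σ = 37.699° → d = Rσ = 3434·0.65798 = 2259 nmi

2259 nmi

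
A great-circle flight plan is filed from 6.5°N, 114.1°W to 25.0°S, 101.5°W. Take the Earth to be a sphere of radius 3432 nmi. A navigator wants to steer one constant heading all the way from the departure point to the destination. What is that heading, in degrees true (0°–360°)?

158.7°

Δψ = ln[tan(π/4+φ₂/2)/tan(π/4+φ₁/2)] = -0.5646
Δλ = +0.2199 rad (taken the short way round)
course = atan2(Δλ, Δψ) = 158.72°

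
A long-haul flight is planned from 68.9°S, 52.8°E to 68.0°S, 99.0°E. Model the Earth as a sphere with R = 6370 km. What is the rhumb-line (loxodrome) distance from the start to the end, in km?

1889 km

Δψ = ln[tan(π/4+φ₂/2)/tan(π/4+φ₁/2)] = +0.0428;  Δφ = +0.0157 rad,  Δλ = +0.8063 rad
q = Δφ/Δψ = 0.3673
d = R·√(Δφ² + q²Δλ²) = 6370·0.29655 = 1889 km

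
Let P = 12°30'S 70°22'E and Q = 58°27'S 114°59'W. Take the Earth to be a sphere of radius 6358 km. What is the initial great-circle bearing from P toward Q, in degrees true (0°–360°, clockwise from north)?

θ = atan2( sin Δλ·cos φ₂ ,  cos φ₁ sin φ₂ − sin φ₁ cos φ₂ cos Δλ )
  = atan2(+0.0488, -0.9447) = 177.04°

177.0°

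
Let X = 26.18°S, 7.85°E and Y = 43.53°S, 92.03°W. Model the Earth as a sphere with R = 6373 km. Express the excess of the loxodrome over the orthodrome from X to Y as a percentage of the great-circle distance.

5.4%

Great circle: σ = 1.3774 rad → d_gc = Rσ = 8778.0 km
Rhumb: Δφ = -0.3028, Δλ = -1.7432, Δψ = -0.3718, q = Δφ/Δψ = 0.8144 → d_rh = R√(Δφ²+q²Δλ²) = 9251.0 km
Excess = (9251.0 − 8778.0) / 8778.0 = 473.0 / 8778.0 = 5.39% ≈ 5.4%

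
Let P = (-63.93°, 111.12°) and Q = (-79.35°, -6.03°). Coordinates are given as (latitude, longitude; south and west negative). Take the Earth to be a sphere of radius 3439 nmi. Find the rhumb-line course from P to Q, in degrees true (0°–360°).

Δψ = ln[tan(π/4+φ₂/2)/tan(π/4+φ₁/2)] = -0.9098
Δλ = -2.0447 rad (taken the short way round)
course = atan2(Δλ, Δψ) = 246.01°

246.0°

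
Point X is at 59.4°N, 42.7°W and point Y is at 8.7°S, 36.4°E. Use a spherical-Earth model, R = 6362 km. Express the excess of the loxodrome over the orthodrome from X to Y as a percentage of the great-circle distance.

2.2%

Great circle: σ = 1.6059 rad → d_gc = Rσ = 10216.4 km
Rhumb: Δφ = -1.1886, Δλ = +1.3806, Δψ = -1.4486, q = Δφ/Δψ = 0.8205 → d_rh = R√(Δφ²+q²Δλ²) = 10445.6 km
Excess = (10445.6 − 10216.4) / 10216.4 = 229.2 / 10216.4 = 2.24% ≈ 2.2%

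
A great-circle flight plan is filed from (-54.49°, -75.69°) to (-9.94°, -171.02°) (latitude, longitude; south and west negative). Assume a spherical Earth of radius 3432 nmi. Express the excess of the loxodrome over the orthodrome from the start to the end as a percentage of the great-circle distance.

Great circle: σ = 1.4833 rad → d_gc = Rσ = 5090.7 nmi
Rhumb: Δφ = +0.7775, Δλ = -1.6638, Δψ = +0.9645, q = Δφ/Δψ = 0.8062 → d_rh = R√(Δφ²+q²Δλ²) = 5321.1 nmi
Excess = (5321.1 − 5090.7) / 5090.7 = 230.4 / 5090.7 = 4.53% ≈ 4.5%

4.5%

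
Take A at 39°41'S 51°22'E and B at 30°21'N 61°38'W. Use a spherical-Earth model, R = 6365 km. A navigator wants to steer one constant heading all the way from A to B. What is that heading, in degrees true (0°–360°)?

303.6°

Meridional parts: M(φ₁)=-0.7557, M(φ₂)=+0.5564 → ΔM = +1.3121;  Δλ = -1.9722 rad
tan C = Δλ / ΔM = -1.5031 → C = 303.64°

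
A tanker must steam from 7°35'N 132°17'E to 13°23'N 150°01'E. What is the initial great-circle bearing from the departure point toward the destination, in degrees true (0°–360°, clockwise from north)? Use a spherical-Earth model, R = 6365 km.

θ = atan2( sin Δλ·cos φ₂ ,  cos φ₁ sin φ₂ − sin φ₁ cos φ₂ cos Δλ )
  = atan2(+0.2963, +0.1072) = 70.12°

70.1°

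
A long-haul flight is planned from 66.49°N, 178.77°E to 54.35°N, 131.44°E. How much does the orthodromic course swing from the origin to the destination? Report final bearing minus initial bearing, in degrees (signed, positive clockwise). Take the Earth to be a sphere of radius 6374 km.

-41.9°

Initial bearing θ₁ = atan2(sin Δλ cos φ₂, cos φ₁ sin φ₂ − sin φ₁ cos φ₂ cos Δλ) = 264.92°
Final bearing θ₂ = (initial bearing from the destination back to the start) + 180° = 222.98°
Δθ = θ₂ − θ₁ = -41.9°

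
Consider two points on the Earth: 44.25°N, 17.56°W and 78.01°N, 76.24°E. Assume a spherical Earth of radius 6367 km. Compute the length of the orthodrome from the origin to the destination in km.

5303 km

cos σ = sin φ₁ sin φ₂ + cos φ₁ cos φ₂ cos Δλ
      = sin(44.25°)sin(78.01°) + cos(44.25°)cos(78.01°)cos(93.80°) = 0.6727
σ = 47.724° → d = Rσ = 6367·0.83294 = 5303 km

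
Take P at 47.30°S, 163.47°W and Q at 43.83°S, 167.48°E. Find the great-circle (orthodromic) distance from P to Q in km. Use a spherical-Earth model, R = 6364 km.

Haversine: a = sin²(Δφ/2)+cos φ₁ cos φ₂ sin²(Δλ/2) = 0.03169;  σ = 2·atan2(√a,√(1−a))
σ = 20.508° → d = Rσ = 6364·0.35794 = 2278 km

2278 km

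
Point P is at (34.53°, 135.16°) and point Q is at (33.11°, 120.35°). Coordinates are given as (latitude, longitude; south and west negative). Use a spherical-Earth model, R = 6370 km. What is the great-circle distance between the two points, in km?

1376 km

Haversine: a = sin²(Δφ/2)+cos φ₁ cos φ₂ sin²(Δλ/2) = 0.01162;  σ = 2·atan2(√a,√(1−a))
σ = 12.374° → d = Rσ = 6370·0.21597 = 1376 km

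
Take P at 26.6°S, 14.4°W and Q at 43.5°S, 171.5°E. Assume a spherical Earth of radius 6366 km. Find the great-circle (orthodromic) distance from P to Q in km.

cos σ = sin φ₁ sin φ₂ + cos φ₁ cos φ₂ cos Δλ
      = sin(-26.60°)sin(-43.50°) + cos(-26.60°)cos(-43.50°)cos(-174.10°) = -0.3369
σ = 109.691° → d = Rσ = 6366·1.91447 = 12187 km

12187 km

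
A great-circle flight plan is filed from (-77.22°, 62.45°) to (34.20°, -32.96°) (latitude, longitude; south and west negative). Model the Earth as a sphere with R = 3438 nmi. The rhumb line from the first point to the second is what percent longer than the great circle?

Great circle: σ = 2.1717 rad → d_gc = Rσ = 7466.4 nmi
Rhumb: Δφ = +1.9446, Δλ = -1.6652, Δψ = +2.8252, q = Δφ/Δψ = 0.6883 → d_rh = R√(Δφ²+q²Δλ²) = 7760.6 nmi
Excess = (7760.6 − 7466.4) / 7466.4 = 294.2 / 7466.4 = 3.94% ≈ 3.9%

3.9%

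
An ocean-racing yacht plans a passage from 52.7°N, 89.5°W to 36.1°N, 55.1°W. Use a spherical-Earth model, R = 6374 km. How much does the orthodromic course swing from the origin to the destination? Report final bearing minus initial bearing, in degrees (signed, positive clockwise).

+24.7°

At departure: θ₁ = atan2(sin Δλ cos φ₂, cos φ₁ sin φ₂ − sin φ₁ cos φ₂ cos Δλ) = 110.79°
At arrival: θ₂ = atan2(sin Δλ cos φ₁, −cos φ₂ sin φ₁ + sin φ₂ cos φ₁ cos Δλ) = 135.48°
Δθ = θ₂ − θ₁ = +24.7°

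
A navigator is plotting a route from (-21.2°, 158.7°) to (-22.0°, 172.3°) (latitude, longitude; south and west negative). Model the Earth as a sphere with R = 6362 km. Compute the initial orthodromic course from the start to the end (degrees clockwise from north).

N = sin Δλ·cos φ₂ = +0.2180;  D = cos φ₁ sin φ₂ − sin φ₁ cos φ₂ cos Δλ = -0.0234
initial course = atan2(N, D) = 96.12°

96.1°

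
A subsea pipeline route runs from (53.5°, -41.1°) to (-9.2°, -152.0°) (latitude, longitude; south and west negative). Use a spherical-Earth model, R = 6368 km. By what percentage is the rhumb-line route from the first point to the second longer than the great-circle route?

Great circle: σ = 1.9156 rad → d_gc = Rσ = 12198.4 km
Rhumb: Δφ = -1.0943, Δλ = -1.9356, Δψ = -1.2707, q = Δφ/Δψ = 0.8612 → d_rh = R√(Δφ²+q²Δλ²) = 12698.0 km
Excess = (12698.0 − 12198.4) / 12198.4 = 499.6 / 12198.4 = 4.10% ≈ 4.1%

4.1%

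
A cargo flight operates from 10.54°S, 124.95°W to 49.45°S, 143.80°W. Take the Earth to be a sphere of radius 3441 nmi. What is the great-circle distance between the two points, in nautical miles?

cos σ = sin φ₁ sin φ₂ + cos φ₁ cos φ₂ cos Δλ
      = sin(-10.54°)sin(-49.45°) + cos(-10.54°)cos(-49.45°)cos(-18.85°) = 0.7439
σ = 41.939° → d = Rσ = 3441·0.73198 = 2519 nmi

2519 nmi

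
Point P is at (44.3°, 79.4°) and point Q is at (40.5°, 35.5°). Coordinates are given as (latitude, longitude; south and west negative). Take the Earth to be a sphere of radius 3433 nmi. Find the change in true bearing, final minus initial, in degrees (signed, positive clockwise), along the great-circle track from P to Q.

At departure: θ₁ = atan2(sin Δλ cos φ₂, cos φ₁ sin φ₂ − sin φ₁ cos φ₂ cos Δλ) = 278.85°
At arrival: θ₂ = atan2(sin Δλ cos φ₁, −cos φ₂ sin φ₁ + sin φ₂ cos φ₁ cos Δλ) = 248.43°
Δθ = θ₂ − θ₁ = -30.4°

-30.4°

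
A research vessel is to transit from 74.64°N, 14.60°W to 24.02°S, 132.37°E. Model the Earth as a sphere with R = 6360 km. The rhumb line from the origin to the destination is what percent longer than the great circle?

13.2%

Great circle: σ = 2.2085 rad → d_gc = Rσ = 14046.1 km
Rhumb: Δφ = -1.7219, Δλ = +2.5651, Δψ = -2.4357, q = Δφ/Δψ = 0.7070 → d_rh = R√(Δφ²+q²Δλ²) = 15904.7 km
Excess = (15904.7 − 14046.1) / 14046.1 = 1858.6 / 14046.1 = 13.23% ≈ 13.2%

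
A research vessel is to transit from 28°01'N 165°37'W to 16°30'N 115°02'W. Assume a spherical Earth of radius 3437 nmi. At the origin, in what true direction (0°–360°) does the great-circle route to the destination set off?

92.7°

N = sin Δλ·cos φ₂ = +0.7407;  D = cos φ₁ sin φ₂ − sin φ₁ cos φ₂ cos Δλ = -0.0352
initial course = atan2(N, D) = 92.72°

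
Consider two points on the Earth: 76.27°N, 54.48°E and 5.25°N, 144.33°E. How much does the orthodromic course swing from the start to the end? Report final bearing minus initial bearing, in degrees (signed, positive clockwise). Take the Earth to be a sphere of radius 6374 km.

+77.3°

Initial bearing θ₁ = atan2(sin Δλ cos φ₂, cos φ₁ sin φ₂ − sin φ₁ cos φ₂ cos Δλ) = 88.90°
Final bearing θ₂ = (initial bearing from the destination back to the start) + 180° = 166.21°
Δθ = θ₂ − θ₁ = +77.3°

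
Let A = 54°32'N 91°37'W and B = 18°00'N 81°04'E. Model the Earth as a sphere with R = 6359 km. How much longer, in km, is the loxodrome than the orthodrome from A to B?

3536 km

Great circle: cos σ = sin φ₁ sin φ₂ + cos φ₁ cos φ₂ cos Δλ,  σ = 1.8709 rad → d_gc = 11897.3 km
Rhumb line: Δψ = -0.8207, q = Δφ/Δψ = 0.7770, d_rh = R√(Δφ²+q²Δλ²) = 15433.1 km
Excess = 15433.1 − 11897.3 = 3535.8 ≈ 3536 km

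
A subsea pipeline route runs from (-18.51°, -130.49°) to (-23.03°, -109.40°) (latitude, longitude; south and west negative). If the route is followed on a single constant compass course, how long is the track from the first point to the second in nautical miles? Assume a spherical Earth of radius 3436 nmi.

1213 nmi

Δψ = ln[tan(π/4+φ₂/2)/tan(π/4+φ₁/2)] = -0.0844;  Δφ = -0.0789 rad,  Δλ = +0.3681 rad
q = Δφ/Δψ = 0.9347
d = R·√(Δφ² + q²Δλ²) = 3436·0.35298 = 1213 nmi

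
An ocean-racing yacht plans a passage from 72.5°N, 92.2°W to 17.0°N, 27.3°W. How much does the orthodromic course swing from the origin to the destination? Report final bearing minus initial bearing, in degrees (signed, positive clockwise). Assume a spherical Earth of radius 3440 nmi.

Initial bearing θ₁ = atan2(sin Δλ cos φ₂, cos φ₁ sin φ₂ − sin φ₁ cos φ₂ cos Δλ) = 109.05°
Final bearing θ₂ = (initial bearing from the destination back to the start) + 180° = 162.71°
Δθ = θ₂ − θ₁ = +53.7°

+53.7°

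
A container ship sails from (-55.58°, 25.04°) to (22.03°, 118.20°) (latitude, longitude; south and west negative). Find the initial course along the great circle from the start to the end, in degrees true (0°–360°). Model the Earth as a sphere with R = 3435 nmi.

79.6°

θ = atan2( sin Δλ·cos φ₂ ,  cos φ₁ sin φ₂ − sin φ₁ cos φ₂ cos Δλ )
  = atan2(+0.9256, +0.1699) = 79.60°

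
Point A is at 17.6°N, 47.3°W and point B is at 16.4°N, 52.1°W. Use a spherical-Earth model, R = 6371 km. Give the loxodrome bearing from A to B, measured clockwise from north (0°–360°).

Meridional parts: M(φ₁)=+0.3121, M(φ₂)=+0.2902 → ΔM = -0.0219;  Δλ = -0.0838 rad
tan C = Δλ / ΔM = +3.8251 → C = 255.35°

255.3°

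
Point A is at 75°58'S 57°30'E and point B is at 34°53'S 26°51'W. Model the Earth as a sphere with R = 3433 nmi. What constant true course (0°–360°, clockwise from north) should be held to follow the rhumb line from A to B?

Δψ = ln[tan(π/4+φ₂/2)/tan(π/4+φ₁/2)] = +1.4446
Δλ = -1.4722 rad (taken the short way round)
course = atan2(Δλ, Δψ) = 314.46°

314.5°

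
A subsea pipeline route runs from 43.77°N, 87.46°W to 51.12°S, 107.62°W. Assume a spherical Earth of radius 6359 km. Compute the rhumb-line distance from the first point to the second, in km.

Δψ = ln[tan(π/4+φ₂/2)/tan(π/4+φ₁/2)] = -1.8928;  Δφ = -1.6561 rad,  Δλ = -0.3519 rad
q = Δφ/Δψ = 0.8750
d = R·√(Δφ² + q²Δλ²) = 6359·1.68452 = 10712 km

10712 km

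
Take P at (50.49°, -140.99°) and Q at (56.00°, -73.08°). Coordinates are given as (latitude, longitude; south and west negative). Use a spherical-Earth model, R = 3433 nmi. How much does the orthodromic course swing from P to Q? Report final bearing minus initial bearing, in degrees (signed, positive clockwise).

+56.7°

Initial bearing θ₁ = atan2(sin Δλ cos φ₂, cos φ₁ sin φ₂ − sin φ₁ cos φ₂ cos Δλ) = 54.82°
Final bearing θ₂ = (initial bearing from the destination back to the start) + 180° = 111.57°
Δθ = θ₂ − θ₁ = +56.7°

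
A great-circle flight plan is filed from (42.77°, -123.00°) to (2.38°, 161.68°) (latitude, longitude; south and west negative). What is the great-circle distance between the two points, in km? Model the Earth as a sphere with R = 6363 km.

cos σ = sin φ₁ sin φ₂ + cos φ₁ cos φ₂ cos Δλ
      = sin(42.77°)sin(2.38°) + cos(42.77°)cos(2.38°)cos(-75.32°) = 0.2141
σ = 77.639° → d = Rσ = 6363·1.35506 = 8622 km

8622 km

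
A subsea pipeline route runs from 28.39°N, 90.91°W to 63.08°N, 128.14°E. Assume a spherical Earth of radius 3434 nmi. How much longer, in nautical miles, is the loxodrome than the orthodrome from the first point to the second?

977 nmi

Great circle: cos σ = sin φ₁ sin φ₂ + cos φ₁ cos φ₂ cos Δλ,  σ = 1.4559 rad → d_gc = 4999.6 nmi
Rhumb line: Δψ = +0.9128, q = Δφ/Δψ = 0.6633, d_rh = R√(Δφ²+q²Δλ²) = 5976.9 nmi
Excess = 5976.9 − 4999.6 = 977.3 ≈ 977 nmi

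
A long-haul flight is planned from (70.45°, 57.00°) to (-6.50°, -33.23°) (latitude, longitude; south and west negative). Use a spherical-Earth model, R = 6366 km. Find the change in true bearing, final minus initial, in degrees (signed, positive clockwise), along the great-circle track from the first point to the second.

Initial bearing θ₁ = atan2(sin Δλ cos φ₂, cos φ₁ sin φ₂ − sin φ₁ cos φ₂ cos Δλ) = 268.03°
Final bearing θ₂ = (initial bearing from the destination back to the start) + 180° = 199.67°
Δθ = θ₂ − θ₁ = -68.4°

-68.4°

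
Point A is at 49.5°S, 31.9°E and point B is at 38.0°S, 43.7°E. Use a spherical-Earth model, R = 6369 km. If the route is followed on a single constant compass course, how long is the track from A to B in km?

1589 km

Rhumb course C = atan2(Δλ, Δψ) with Δψ = ln[tan(π/4+φ₂/2)/tan(π/4+φ₁/2)] = +0.2792, Δλ = +0.2059 → C = 36.42°
d = R·|Δφ| / |cos C| = 6369·0.20071 / 0.80474 = 1589 km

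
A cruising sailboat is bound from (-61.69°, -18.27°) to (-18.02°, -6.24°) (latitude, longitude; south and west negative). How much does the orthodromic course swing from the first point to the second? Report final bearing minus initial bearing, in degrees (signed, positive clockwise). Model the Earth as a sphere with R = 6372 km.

At departure: θ₁ = atan2(sin Δλ cos φ₂, cos φ₁ sin φ₂ − sin φ₁ cos φ₂ cos Δλ) = 16.43°
At arrival: θ₂ = atan2(sin Δλ cos φ₁, −cos φ₂ sin φ₁ + sin φ₂ cos φ₁ cos Δλ) = 8.11°
Δθ = θ₂ − θ₁ = -8.3°

-8.3°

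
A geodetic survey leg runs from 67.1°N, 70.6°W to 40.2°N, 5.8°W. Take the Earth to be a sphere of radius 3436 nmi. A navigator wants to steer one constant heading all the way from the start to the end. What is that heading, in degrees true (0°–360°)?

126.3°

Δψ = ln[tan(π/4+φ₂/2)/tan(π/4+φ₁/2)] = -0.8293
Δλ = +1.1310 rad (taken the short way round)
course = atan2(Δλ, Δψ) = 126.25°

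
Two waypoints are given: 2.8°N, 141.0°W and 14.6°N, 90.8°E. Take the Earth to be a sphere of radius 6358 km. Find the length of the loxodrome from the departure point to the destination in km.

14097 km

Rhumb course C = atan2(Δλ, Δψ) with Δψ = ln[tan(π/4+φ₂/2)/tan(π/4+φ₁/2)] = +0.2087, Δλ = -2.2375 → C = 275.33°
d = R·|Δφ| / |cos C| = 6358·0.20595 / 0.09288 = 14097 km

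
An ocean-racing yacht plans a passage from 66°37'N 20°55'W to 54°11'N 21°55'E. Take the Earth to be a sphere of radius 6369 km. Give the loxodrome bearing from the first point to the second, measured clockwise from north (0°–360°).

120.8°

Meridional parts: M(φ₁)=+1.5753, M(φ₂)=+1.1296 → ΔM = -0.4457;  Δλ = +0.7476 rad
tan C = Δλ / ΔM = -1.6773 → C = 120.80°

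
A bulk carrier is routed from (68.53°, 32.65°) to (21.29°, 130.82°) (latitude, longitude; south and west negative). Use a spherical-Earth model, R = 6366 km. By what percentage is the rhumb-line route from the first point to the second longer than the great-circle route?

Great circle: σ = 1.2772 rad → d_gc = Rσ = 8130.4 km
Rhumb: Δφ = -0.8245, Δλ = +1.7134, Δψ = -1.2825, q = Δφ/Δψ = 0.6429 → d_rh = R√(Δφ²+q²Δλ²) = 8759.1 km
Excess = (8759.1 − 8130.4) / 8130.4 = 628.7 / 8130.4 = 7.73% ≈ 7.7%

7.7%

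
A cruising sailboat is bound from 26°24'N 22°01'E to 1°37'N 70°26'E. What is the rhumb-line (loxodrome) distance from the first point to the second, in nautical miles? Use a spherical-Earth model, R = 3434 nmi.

3161 nmi

Δψ = ln[tan(π/4+φ₂/2)/tan(π/4+φ₁/2)] = -0.4498;  Δφ = -0.4326 rad,  Δλ = +0.8450 rad
q = Δφ/Δψ = 0.9617
d = R·√(Δφ² + q²Δλ²) = 3434·0.92062 = 3161 nmi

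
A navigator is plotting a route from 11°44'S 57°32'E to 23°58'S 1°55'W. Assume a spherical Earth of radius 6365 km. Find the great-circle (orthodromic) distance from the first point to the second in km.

6387 km

Haversine: a = sin²(Δφ/2)+cos φ₁ cos φ₂ sin²(Δλ/2) = 0.23132;  σ = 2·atan2(√a,√(1−a))
σ = 57.496° → d = Rσ = 6365·1.00349 = 6387 km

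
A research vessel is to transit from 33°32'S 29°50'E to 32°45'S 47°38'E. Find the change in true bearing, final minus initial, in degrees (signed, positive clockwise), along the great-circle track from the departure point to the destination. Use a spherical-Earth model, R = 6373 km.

-9.8°

At departure: θ₁ = atan2(sin Δλ cos φ₂, cos φ₁ sin φ₂ − sin φ₁ cos φ₂ cos Δλ) = 91.91°
At arrival: θ₂ = atan2(sin Δλ cos φ₁, −cos φ₂ sin φ₁ + sin φ₂ cos φ₁ cos Δλ) = 82.12°
Δθ = θ₂ − θ₁ = -9.8°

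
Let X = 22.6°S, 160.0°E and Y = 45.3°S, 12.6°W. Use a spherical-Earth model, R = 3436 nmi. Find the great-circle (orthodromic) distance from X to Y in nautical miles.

Haversine: a = sin²(Δφ/2)+cos φ₁ cos φ₂ sin²(Δλ/2) = 0.68541;  σ = 2·atan2(√a,√(1−a))
σ = 111.766° → d = Rσ = 3436·1.95068 = 6703 nmi

6703 nmi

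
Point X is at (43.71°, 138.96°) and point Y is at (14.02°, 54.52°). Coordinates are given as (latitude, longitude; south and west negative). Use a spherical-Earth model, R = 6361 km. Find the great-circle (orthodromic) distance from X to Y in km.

8481 km

Haversine: a = sin²(Δφ/2)+cos φ₁ cos φ₂ sin²(Δλ/2) = 0.38232;  σ = 2·atan2(√a,√(1−a))
σ = 76.388° → d = Rσ = 6361·1.33321 = 8481 km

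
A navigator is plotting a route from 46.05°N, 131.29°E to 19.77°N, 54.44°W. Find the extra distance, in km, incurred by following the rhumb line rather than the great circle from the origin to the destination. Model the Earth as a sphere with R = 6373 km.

Great circle: cos σ = sin φ₁ sin φ₂ + cos φ₁ cos φ₂ cos Δλ,  σ = 1.9892 rad → d_gc = 12677.4 km
Rhumb line: Δψ = -0.5554, q = Δφ/Δψ = 0.8258, d_rh = R√(Δφ²+q²Δλ²) = 16272.2 km
Excess = 16272.2 − 12677.4 = 3594.8 ≈ 3595 km

3595 km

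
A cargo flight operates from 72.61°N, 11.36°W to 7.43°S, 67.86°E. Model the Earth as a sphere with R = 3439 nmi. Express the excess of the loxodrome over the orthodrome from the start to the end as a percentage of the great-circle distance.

Great circle: σ = 1.6388 rad → d_gc = Rσ = 5635.9 nmi
Rhumb: Δφ = -1.3970, Δλ = +1.3826, Δψ = -2.0078, q = Δφ/Δψ = 0.6958 → d_rh = R√(Δφ²+q²Δλ²) = 5833.1 nmi
Excess = (5833.1 − 5635.9) / 5635.9 = 197.2 / 5635.9 = 3.50% ≈ 3.5%

3.5%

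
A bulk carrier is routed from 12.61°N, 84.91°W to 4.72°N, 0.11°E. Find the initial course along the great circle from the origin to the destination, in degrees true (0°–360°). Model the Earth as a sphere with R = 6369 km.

θ = atan2( sin Δλ·cos φ₂ ,  cos φ₁ sin φ₂ − sin φ₁ cos φ₂ cos Δλ )
  = atan2(+0.9928, +0.0614) = 86.46°

86.5°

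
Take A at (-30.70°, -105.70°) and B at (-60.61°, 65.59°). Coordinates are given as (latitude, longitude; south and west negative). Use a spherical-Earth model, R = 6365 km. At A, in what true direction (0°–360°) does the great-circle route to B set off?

N = sin Δλ·cos φ₂ = +0.0743;  D = cos φ₁ sin φ₂ − sin φ₁ cos φ₂ cos Δλ = -0.9968
initial course = atan2(N, D) = 175.74°

175.7°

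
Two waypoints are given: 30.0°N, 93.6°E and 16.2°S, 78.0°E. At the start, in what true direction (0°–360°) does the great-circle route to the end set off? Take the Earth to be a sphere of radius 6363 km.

θ = atan2( sin Δλ·cos φ₂ ,  cos φ₁ sin φ₂ − sin φ₁ cos φ₂ cos Δλ )
  = atan2(-0.2582, -0.7041) = 200.14°

200.1°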